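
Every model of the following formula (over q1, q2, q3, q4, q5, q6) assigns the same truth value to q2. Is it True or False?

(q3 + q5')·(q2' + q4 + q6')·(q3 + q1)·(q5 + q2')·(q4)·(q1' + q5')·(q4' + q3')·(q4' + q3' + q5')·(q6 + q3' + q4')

False

Suppose q2 = 1.
The clause (q5) is unit, so q5 = 1.
The clause (q3) is unit, so q3 = 1.
The clause (q4) is unit, so q4 = 1.
That conflicts with the unit clause (q4').
So every satisfying assignment has q2 = False.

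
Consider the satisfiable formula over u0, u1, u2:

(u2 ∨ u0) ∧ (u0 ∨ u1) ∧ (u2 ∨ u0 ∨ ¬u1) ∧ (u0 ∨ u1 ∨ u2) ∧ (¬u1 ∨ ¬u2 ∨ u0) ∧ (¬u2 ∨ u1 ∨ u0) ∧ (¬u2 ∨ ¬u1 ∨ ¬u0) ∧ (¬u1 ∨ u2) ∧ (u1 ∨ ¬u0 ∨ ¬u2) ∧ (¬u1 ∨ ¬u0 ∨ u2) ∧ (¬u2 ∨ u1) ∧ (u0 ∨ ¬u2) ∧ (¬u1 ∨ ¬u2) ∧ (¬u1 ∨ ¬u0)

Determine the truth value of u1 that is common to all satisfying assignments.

Suppose u1 = True.
From the singleton clause (u2), u2 = True.
That conflicts with the unit clause (¬u2).
So every satisfying assignment has u1 = False.

False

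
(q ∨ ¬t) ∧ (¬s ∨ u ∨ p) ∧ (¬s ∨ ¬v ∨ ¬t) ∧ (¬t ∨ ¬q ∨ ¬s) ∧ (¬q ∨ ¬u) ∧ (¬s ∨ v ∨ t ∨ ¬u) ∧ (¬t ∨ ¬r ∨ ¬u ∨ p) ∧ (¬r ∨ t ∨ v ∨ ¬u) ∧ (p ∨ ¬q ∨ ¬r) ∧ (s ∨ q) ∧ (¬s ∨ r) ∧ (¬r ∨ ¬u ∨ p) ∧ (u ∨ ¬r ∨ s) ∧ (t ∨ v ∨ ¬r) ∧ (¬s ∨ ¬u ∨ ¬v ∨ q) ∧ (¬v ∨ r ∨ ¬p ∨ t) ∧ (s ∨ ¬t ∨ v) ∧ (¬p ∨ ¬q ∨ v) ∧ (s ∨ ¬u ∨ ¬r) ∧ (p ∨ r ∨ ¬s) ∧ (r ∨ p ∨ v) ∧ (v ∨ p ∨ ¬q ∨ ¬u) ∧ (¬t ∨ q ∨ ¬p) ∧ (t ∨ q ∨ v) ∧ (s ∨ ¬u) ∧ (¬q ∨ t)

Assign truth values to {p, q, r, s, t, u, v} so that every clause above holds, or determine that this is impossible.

p: False, q: True, r: False, s: False, t: True, u: False, v: True

Try q = True.
(¬u) alone gives u = False.
(t) alone gives t = True.
(¬s) alone gives s = False.
(¬r) alone gives r = False.
(v) alone gives v = True.
All clauses hold; p can take either value.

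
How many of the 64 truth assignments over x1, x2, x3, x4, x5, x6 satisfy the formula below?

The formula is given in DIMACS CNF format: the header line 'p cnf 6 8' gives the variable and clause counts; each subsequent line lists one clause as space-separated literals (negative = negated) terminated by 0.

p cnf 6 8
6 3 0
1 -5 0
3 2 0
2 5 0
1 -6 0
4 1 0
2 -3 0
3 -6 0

9

There are 2^6 = 64 truth assignments over (x1, x2, x3, x4, x5, x6).
Split on x1. With x1 = True, the clauses containing x1 are satisfied and ¬x1 drops from the rest; 8 of the 2^5 = 32 assignments to the other variables satisfy what remains.
With x1 = False, by the same count on the reduced clause set, 1 assignment works.
Total: 8 + 1 = 9.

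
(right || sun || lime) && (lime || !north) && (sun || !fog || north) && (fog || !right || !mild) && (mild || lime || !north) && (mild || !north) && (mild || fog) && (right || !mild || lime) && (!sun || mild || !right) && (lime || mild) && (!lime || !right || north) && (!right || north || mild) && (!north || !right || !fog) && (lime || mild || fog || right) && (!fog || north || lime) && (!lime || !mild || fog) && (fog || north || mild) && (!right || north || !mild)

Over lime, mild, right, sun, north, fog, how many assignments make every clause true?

There are 2^6 = 64 truth assignments over (lime, mild, right, sun, north, fog).
Split on mild. With mild = true, the clauses containing mild are satisfied and !mild drops from the rest; 3 of the 2^5 = 32 assignments to the other variables satisfy what remains.
With mild = false, by the same count on the reduced clause set, 1 assignment works.
Total: 3 + 1 = 4.

4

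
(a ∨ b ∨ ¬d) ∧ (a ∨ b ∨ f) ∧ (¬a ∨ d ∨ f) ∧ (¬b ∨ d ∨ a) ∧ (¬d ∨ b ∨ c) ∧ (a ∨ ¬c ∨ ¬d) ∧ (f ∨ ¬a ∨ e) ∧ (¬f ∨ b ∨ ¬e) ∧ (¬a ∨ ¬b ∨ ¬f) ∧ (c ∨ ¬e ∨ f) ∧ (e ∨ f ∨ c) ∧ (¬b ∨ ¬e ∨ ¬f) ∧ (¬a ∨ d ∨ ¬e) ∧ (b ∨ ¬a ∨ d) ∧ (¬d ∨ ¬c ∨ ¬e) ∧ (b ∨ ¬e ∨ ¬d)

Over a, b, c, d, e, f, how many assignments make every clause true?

There are 2^6 = 64 truth assignments over (a, b, c, d, e, f).
Split on e. With e = True, the clauses containing e are satisfied and ¬e drops from the rest; 0 of the 2^5 = 32 assignments to the other variables satisfy what remains.
With e = False, by the same count on the reduced clause set, 4 assignments work.
Total: 0 + 4 = 4.

4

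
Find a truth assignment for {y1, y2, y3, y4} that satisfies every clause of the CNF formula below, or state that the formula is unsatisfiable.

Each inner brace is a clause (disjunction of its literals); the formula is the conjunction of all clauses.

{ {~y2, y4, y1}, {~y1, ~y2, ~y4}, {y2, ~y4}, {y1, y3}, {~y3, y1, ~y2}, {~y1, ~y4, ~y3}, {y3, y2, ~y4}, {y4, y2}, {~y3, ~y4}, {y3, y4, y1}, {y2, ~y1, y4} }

y1: 1, y2: 1, y3: 1, y4: 0

Case y2 = 1:
Case y4 = 0:
Unit clause (y1) forces y1 = 1.
Every clause is now satisfied; y3 is unconstrained.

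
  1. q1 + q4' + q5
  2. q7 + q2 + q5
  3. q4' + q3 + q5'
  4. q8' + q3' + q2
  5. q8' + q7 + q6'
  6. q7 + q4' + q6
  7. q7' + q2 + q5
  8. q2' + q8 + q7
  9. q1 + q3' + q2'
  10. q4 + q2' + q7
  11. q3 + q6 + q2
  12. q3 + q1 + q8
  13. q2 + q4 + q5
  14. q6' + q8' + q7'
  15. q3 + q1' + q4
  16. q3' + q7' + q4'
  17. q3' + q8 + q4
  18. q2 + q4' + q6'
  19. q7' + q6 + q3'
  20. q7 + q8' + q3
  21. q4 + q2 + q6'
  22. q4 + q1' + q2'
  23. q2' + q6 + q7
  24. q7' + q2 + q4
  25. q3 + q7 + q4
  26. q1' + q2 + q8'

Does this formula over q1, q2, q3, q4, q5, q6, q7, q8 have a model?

Yes

Branch on q1: set q1 = 1.
Branch on q3: set q3 = 0.
(q4) alone gives q4 = 1.
(q5') alone gives q5 = 0.
Branch on q7: set q7 = 1.
(q2) alone gives q2 = 1.
Branch on q6: set q6 = 1.
(q8') alone gives q8 = 0.
This assignment satisfies each clause.
A satisfying assignment: q1 ↦ 1,  q2 ↦ 1,  q3 ↦ 0,  q4 ↦ 1,  q5 ↦ 0,  q6 ↦ 1,  q7 ↦ 1,  q8 ↦ 0.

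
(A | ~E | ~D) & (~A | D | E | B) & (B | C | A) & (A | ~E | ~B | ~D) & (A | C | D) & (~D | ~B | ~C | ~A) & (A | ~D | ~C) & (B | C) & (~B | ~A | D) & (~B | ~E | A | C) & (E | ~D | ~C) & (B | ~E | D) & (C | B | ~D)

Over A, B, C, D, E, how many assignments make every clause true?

7

There are 2^5 = 32 truth assignments over (A, B, C, D, E).
Split on C. With C = 1, the clauses containing C are satisfied and ~C drops from the rest; 4 of the 2^4 = 16 assignments to the other variables satisfy what remains.
With C = 0, by the same count on the reduced clause set, 3 assignments work.
(One model: A=F, B=F, C=T, D=F, E=F.)
Total: 4 + 3 = 7.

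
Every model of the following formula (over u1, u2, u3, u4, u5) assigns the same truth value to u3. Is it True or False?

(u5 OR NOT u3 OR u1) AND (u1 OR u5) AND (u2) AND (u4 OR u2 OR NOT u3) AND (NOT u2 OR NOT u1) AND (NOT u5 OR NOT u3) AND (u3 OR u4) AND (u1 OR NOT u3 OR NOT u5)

False

Suppose u3 = true.
The clause (u2) is unit, so u2 = true.
The clause (NOT u1) is unit, so u1 = false.
The clause (u5) is unit, so u5 = true.
But (NOT u5) is also a unit clause — contradiction.
So every satisfying assignment has u3 = False.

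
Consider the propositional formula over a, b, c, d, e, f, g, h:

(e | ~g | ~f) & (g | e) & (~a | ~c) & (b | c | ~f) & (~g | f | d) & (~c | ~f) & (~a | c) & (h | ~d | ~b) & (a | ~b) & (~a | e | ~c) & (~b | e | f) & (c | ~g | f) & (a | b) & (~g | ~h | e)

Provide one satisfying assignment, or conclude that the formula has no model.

Branch on g: set g = 1.
Branch on e: set e = 1.
Branch on a: set a = 0.
The clause (~b) is unit, so b = 0.
But (b) is also a unit clause — contradiction.
Backtrack on a: now try a = 1.
The clause (~c) is unit, so c = 0.
But (c) is also a unit clause — contradiction.
Either choice for a ends in contradiction.
Backtrack on e: now try e = 0.
The clause (~f) is unit, so f = 0.
The clause (d) is unit, so d = 1.
The clause (~b) is unit, so b = 0.
The clause (c) is unit, so c = 1.
The clause (~a) is unit, so a = 0.
But (a) is also a unit clause — contradiction.
Either choice for e ends in contradiction.
Backtrack on g: now try g = 0.
The clause (e) is unit, so e = 1.
Branch on a: set a = 0.
The clause (~b) is unit, so b = 0.
But (b) is also a unit clause — contradiction.
Backtrack on a: now try a = 1.
The clause (~c) is unit, so c = 0.
But (c) is also a unit clause — contradiction.
Either choice for a ends in contradiction.
Either choice for g ends in contradiction.

UNSATISFIABLE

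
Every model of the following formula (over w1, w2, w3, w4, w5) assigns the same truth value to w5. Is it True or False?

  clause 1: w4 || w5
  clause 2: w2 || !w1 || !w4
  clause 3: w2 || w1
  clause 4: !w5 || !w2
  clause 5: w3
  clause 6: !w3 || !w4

True

Suppose w5 = false.
Unit clause (w4) forces w4 = true.
Unit clause (w3) forces w3 = true.
But (!w3) is also a unit clause — contradiction.
So every satisfying assignment has w5 = True.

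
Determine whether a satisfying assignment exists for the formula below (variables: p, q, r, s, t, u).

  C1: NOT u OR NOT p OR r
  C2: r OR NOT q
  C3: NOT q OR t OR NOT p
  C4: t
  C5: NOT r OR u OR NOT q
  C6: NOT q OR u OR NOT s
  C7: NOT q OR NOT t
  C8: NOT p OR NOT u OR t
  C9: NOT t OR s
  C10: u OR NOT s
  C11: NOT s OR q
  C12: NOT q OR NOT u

Unsatisfiable

Unit clause (t) forces t = true.
Unit clause (NOT q) forces q = false.
Unit clause (s) forces s = true.
But (NOT s) is also a unit clause — contradiction.
No assignment satisfies every clause.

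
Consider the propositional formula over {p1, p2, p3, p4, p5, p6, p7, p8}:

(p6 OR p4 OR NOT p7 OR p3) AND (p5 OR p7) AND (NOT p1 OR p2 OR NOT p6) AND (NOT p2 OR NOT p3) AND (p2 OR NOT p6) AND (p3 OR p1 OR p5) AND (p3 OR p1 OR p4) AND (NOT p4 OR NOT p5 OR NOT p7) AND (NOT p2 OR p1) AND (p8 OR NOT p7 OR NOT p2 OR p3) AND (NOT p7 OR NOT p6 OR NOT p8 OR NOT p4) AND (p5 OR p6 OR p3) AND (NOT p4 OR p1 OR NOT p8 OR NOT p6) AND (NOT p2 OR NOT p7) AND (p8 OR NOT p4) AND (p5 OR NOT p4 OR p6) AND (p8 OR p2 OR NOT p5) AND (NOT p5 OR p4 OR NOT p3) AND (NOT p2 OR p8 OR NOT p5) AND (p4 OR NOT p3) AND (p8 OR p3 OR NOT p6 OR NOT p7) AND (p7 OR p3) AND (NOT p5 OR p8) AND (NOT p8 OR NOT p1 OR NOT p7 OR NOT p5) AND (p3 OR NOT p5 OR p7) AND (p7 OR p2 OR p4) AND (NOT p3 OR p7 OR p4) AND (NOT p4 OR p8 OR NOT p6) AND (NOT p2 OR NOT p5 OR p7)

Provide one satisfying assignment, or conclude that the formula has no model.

Case p5 = true:
The clause (p8) is unit, so p8 = true.
Case p2 = false:
The clause (NOT p6) is unit, so p6 = false.
Case p4 = true:
The clause (NOT p7) is unit, so p7 = false.
The clause (p3) is unit, so p3 = true.
Every clause is now satisfied; p1 is unconstrained.

p1 ↦ true; p2 ↦ false; p3 ↦ true; p4 ↦ true; p5 ↦ true; p6 ↦ false; p7 ↦ false; p8 ↦ true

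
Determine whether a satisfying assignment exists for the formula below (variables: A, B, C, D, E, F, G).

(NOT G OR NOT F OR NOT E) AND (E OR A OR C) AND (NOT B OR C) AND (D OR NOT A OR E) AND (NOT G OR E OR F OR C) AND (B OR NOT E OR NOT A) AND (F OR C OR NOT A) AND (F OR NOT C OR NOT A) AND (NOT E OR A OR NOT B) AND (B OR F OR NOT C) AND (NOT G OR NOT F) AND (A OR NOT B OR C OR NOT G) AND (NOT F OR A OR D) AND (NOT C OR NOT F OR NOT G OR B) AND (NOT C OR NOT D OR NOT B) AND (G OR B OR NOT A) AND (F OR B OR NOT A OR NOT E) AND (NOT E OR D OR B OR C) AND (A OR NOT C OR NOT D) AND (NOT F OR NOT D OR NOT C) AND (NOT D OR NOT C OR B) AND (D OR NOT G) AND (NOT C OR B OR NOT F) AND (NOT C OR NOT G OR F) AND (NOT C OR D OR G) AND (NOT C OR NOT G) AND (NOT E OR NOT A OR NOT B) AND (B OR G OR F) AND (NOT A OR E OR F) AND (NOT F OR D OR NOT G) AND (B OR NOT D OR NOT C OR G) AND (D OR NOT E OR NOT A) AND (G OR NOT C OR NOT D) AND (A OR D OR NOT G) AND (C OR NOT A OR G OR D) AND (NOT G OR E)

Case B = false:
Case E = true:
Unit clause (NOT A) forces A = false.
Case G = false:
Unit clause (F) forces F = true.
Unit clause (D) forces D = true.
Unit clause (NOT C) forces C = false.
Every clause now holds.
A satisfying assignment: A=false,  B=false,  C=false,  D=true,  E=true,  F=true,  G=false.

Satisfiable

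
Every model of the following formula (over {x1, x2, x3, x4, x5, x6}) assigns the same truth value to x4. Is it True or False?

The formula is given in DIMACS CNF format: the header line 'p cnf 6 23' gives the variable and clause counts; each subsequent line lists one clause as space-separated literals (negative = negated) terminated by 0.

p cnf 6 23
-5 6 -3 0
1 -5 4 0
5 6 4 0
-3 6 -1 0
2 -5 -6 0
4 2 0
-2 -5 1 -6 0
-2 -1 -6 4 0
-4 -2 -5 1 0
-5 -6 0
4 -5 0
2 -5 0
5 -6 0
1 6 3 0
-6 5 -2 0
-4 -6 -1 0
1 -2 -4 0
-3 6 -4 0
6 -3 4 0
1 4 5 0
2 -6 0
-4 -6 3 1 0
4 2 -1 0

Suppose x4 = False.
(x2) alone gives x2 = True.
(¬x5) alone gives x5 = False.
(x6) alone gives x6 = True.
Now (¬x6) is unsatisfied and unit — conflict.
So every satisfying assignment has x4 = True.

True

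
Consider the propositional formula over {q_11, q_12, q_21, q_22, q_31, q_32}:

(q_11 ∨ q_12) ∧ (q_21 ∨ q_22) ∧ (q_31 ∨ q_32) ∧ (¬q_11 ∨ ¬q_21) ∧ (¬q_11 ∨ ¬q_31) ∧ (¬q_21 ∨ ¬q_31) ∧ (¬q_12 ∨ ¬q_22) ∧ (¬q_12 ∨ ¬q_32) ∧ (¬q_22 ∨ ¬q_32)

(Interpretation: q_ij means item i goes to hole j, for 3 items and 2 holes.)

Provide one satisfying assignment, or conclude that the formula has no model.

UNSATISFIABLE

Branch on q_11: set q_11 = True.
(¬q_21) alone gives q_21 = False.
(q_22) alone gives q_22 = True.
(¬q_31) alone gives q_31 = False.
(q_32) alone gives q_32 = True.
But (¬q_32) is also a unit clause — contradiction.
That branch fails; take q_11 = False instead.
(q_12) alone gives q_12 = True.
(¬q_22) alone gives q_22 = False.
(q_21) alone gives q_21 = True.
(¬q_31) alone gives q_31 = False.
(q_32) alone gives q_32 = True.
But (¬q_32) is also a unit clause — contradiction.
Either choice for q_11 ends in contradiction.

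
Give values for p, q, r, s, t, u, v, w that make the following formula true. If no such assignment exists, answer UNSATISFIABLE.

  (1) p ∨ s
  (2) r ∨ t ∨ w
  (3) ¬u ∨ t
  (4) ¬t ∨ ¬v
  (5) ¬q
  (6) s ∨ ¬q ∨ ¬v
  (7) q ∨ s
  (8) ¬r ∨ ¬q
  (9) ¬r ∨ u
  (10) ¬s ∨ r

p ↦ False,  q ↦ False,  r ↦ True,  s ↦ True,  t ↦ True,  u ↦ True,  v ↦ False,  w ↦ True

(¬q) alone gives q = False.
(s) alone gives s = True.
(r) alone gives r = True.
(u) alone gives u = True.
(t) alone gives t = True.
(¬v) alone gives v = False.
All clauses hold; p, w can take either value.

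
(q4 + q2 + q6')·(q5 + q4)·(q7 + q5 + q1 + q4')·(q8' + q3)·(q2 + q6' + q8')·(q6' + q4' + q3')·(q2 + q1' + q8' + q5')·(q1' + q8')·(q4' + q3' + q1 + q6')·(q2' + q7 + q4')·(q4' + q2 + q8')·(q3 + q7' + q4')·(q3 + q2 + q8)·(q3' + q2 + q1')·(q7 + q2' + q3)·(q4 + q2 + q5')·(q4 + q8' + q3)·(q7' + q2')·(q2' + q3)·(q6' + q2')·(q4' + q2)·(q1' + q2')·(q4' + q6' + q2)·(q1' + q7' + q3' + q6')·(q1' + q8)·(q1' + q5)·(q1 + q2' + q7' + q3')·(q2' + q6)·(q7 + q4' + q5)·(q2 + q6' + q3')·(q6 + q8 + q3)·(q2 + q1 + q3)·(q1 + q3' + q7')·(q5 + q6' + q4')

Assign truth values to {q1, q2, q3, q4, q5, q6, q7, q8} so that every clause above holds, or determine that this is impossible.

UNSATISFIABLE

Branch on q5: set q5 = 1.
Branch on q8: set q8 = 0.
(q1') alone gives q1 = 0.
Branch on q3: set q3 = 1.
(q7') alone gives q7 = 0.
Branch on q6: set q6 = 0.
(q2') alone gives q2 = 0.
(q4) alone gives q4 = 1.
Now (q4') is unsatisfied and unit — conflict.
That branch fails; take q6 = 1 instead.
(q4') alone gives q4 = 0.
(q2) alone gives q2 = 1.
Now (q2') is unsatisfied and unit — conflict.
Either choice for q6 ends in contradiction.
That branch fails; take q3 = 0 instead.
(q2) alone gives q2 = 1.
Now (q2') is unsatisfied and unit — conflict.
Either choice for q3 ends in contradiction.
That branch fails; take q8 = 1 instead.
(q3) alone gives q3 = 1.
(q1') alone gives q1 = 0.
(q7') alone gives q7 = 0.
Branch on q2: set q2 = 1.
(q4') alone gives q4 = 0.
(q6') alone gives q6 = 0.
Now (q6) is unsatisfied and unit — conflict.
That branch fails; take q2 = 0 instead.
(q6') alone gives q6 = 0.
(q4') alone gives q4 = 0.
Now (q4) is unsatisfied and unit — conflict.
Either choice for q2 ends in contradiction.
Either choice for q8 ends in contradiction.
That branch fails; take q5 = 0 instead.
(q4) alone gives q4 = 1.
(q2) alone gives q2 = 1.
(q7) alone gives q7 = 1.
Now (q7') is unsatisfied and unit — conflict.
Either choice for q5 ends in contradiction.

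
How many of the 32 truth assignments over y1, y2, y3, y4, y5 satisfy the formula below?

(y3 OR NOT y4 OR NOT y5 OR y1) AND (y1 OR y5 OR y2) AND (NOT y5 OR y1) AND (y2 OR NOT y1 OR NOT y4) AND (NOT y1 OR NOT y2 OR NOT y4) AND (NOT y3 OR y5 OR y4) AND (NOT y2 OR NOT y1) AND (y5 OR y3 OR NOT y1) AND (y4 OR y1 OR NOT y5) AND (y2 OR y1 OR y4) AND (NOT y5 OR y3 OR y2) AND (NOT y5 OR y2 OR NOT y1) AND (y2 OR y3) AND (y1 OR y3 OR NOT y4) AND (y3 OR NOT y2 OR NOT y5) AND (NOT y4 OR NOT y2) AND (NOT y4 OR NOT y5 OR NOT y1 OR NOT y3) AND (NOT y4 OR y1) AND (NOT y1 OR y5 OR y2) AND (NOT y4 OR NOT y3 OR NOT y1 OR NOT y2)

1

There are 2^5 = 32 truth assignments over (y1, y2, y3, y4, y5).
Split on y4. With y4 = true, the clauses containing y4 are satisfied and NOT y4 drops from the rest; 0 of the 2^4 = 16 assignments to the other variables satisfy what remains.
With y4 = false, by the same count on the reduced clause set, 1 assignment works.
Total: 0 + 1 = 1.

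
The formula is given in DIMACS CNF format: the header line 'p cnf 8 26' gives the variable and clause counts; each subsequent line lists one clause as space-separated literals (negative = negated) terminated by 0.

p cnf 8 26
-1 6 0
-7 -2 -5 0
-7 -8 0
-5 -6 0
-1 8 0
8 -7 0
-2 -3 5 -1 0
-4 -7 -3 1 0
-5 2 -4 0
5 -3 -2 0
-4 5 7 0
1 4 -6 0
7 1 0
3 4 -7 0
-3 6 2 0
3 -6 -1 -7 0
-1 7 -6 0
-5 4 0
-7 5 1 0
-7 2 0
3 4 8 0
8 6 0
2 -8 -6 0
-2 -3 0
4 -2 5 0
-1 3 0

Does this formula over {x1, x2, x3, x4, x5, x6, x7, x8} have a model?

Try x1 = False.
From the singleton clause (x7), x7 = True.
From the singleton clause (¬x8), x8 = False.
That conflicts with the unit clause (x8).
So x1 must be the other value — set x1 = True.
From the singleton clause (x6), x6 = True.
From the singleton clause (¬x5), x5 = False.
From the singleton clause (x8), x8 = True.
From the singleton clause (¬x7), x7 = False.
That conflicts with the unit clause (x7).
Neither x1 = True nor x1 = False works.
No assignment satisfies every clause.

Unsatisfiable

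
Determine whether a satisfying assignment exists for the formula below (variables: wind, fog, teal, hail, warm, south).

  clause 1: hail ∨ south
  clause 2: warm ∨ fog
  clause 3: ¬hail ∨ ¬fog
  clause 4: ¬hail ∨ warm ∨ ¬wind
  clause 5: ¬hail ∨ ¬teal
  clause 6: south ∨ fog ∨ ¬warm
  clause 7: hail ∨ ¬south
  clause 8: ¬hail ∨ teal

Try hail = True.
Unit clause (¬fog) forces fog = False.
Unit clause (warm) forces warm = True.
Unit clause (¬teal) forces teal = False.
But (teal) is also a unit clause — contradiction.
Undo hail and try hail = False.
Unit clause (south) forces south = True.
But (¬south) is also a unit clause — contradiction.
Either choice for hail ends in contradiction.
No assignment satisfies every clause.

No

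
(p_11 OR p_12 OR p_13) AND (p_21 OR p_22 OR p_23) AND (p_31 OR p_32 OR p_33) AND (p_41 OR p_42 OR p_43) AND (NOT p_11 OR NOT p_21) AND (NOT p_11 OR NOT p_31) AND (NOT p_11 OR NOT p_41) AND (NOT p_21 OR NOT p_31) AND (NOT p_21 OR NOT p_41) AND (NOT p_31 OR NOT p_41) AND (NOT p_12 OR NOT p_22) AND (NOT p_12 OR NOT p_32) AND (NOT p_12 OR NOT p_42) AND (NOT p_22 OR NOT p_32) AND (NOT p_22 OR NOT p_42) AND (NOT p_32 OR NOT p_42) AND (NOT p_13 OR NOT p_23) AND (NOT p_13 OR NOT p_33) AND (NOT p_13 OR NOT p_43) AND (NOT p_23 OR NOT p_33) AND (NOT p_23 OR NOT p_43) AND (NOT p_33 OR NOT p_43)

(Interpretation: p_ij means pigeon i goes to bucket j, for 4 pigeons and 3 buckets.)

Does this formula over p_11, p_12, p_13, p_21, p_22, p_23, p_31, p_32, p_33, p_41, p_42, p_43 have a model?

No, unsatisfiable

Case p_11 = false:
Case p_12 = true:
The clause (NOT p_22) is unit, so p_22 = false.
The clause (NOT p_32) is unit, so p_32 = false.
The clause (NOT p_42) is unit, so p_42 = false.
Case p_21 = true:
The clause (NOT p_31) is unit, so p_31 = false.
The clause (p_33) is unit, so p_33 = true.
The clause (NOT p_41) is unit, so p_41 = false.
The clause (p_43) is unit, so p_43 = true.
Now (NOT p_43) is unsatisfied and unit — conflict.
That branch fails; take p_21 = false instead.
The clause (p_23) is unit, so p_23 = true.
The clause (NOT p_13) is unit, so p_13 = false.
The clause (NOT p_33) is unit, so p_33 = false.
The clause (p_31) is unit, so p_31 = true.
The clause (NOT p_41) is unit, so p_41 = false.
The clause (p_43) is unit, so p_43 = true.
Now (NOT p_43) is unsatisfied and unit — conflict.
Both values of p_21 lead to a conflict.
That branch fails; take p_12 = false instead.
The clause (p_13) is unit, so p_13 = true.
The clause (NOT p_23) is unit, so p_23 = false.
The clause (NOT p_33) is unit, so p_33 = false.
The clause (NOT p_43) is unit, so p_43 = false.
Case p_21 = true:
The clause (NOT p_31) is unit, so p_31 = false.
The clause (p_32) is unit, so p_32 = true.
The clause (NOT p_41) is unit, so p_41 = false.
The clause (p_42) is unit, so p_42 = true.
Now (NOT p_42) is unsatisfied and unit — conflict.
That branch fails; take p_21 = false instead.
The clause (p_22) is unit, so p_22 = true.
The clause (NOT p_32) is unit, so p_32 = false.
The clause (p_31) is unit, so p_31 = true.
The clause (NOT p_41) is unit, so p_41 = false.
The clause (p_42) is unit, so p_42 = true.
Now (NOT p_42) is unsatisfied and unit — conflict.
Both values of p_21 lead to a conflict.
Both values of p_12 lead to a conflict.
That branch fails; take p_11 = true instead.
The clause (NOT p_21) is unit, so p_21 = false.
The clause (NOT p_31) is unit, so p_31 = false.
The clause (NOT p_41) is unit, so p_41 = false.
Case p_22 = true:
The clause (NOT p_12) is unit, so p_12 = false.
The clause (NOT p_32) is unit, so p_32 = false.
The clause (p_33) is unit, so p_33 = true.
The clause (NOT p_42) is unit, so p_42 = false.
The clause (p_43) is unit, so p_43 = true.
Now (NOT p_43) is unsatisfied and unit — conflict.
That branch fails; take p_22 = false instead.
The clause (p_23) is unit, so p_23 = true.
The clause (NOT p_13) is unit, so p_13 = false.
The clause (NOT p_33) is unit, so p_33 = false.
The clause (p_32) is unit, so p_32 = true.
The clause (NOT p_12) is unit, so p_12 = false.
The clause (NOT p_42) is unit, so p_42 = false.
The clause (p_43) is unit, so p_43 = true.
Now (NOT p_43) is unsatisfied and unit — conflict.
Both values of p_22 lead to a conflict.
Both values of p_11 lead to a conflict.
No assignment satisfies every clause.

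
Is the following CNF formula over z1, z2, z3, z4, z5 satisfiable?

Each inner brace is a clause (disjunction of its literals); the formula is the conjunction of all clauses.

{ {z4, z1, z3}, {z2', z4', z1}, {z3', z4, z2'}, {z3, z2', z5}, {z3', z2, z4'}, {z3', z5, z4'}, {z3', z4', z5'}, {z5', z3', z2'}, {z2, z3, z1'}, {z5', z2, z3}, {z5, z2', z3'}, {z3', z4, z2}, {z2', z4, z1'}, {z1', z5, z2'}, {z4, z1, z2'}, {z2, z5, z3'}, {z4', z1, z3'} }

Satisfiable

Case z4 = 1:
Case z2 = 1:
Unit clause (z1) forces z1 = 1.
Unit clause (z5) forces z5 = 1.
Unit clause (z3') forces z3 = 0.
All clauses are satisfied.
A satisfying assignment: z1=1,  z2=1,  z3=0,  z4=1,  z5=1.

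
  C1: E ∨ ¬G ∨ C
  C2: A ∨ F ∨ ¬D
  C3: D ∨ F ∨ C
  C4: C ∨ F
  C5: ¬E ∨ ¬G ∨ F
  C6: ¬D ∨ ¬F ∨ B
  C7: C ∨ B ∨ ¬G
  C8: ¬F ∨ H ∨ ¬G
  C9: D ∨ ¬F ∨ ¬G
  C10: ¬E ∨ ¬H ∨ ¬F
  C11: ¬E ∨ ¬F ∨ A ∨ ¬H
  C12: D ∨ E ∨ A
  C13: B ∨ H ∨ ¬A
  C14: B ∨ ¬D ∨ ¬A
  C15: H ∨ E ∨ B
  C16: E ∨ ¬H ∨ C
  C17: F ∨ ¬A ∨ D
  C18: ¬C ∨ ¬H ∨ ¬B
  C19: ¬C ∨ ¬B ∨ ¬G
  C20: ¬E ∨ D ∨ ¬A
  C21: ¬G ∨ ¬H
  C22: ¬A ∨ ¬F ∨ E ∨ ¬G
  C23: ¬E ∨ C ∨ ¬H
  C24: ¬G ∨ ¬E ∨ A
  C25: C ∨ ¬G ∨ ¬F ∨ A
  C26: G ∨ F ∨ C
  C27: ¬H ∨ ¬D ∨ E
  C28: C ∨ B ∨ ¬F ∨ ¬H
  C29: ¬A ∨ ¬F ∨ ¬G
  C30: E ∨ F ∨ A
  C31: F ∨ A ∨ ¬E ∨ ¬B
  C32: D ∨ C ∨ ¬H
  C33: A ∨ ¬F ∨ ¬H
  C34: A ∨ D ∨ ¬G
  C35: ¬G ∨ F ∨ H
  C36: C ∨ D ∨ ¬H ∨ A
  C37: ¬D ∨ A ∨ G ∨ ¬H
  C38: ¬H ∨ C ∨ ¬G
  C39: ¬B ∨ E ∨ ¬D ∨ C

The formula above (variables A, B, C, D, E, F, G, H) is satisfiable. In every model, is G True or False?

False

Suppose G = True.
(¬H) alone gives H = False.
(¬F) alone gives F = False.
Now (F) is unsatisfied and unit — conflict.
So every satisfying assignment has G = False.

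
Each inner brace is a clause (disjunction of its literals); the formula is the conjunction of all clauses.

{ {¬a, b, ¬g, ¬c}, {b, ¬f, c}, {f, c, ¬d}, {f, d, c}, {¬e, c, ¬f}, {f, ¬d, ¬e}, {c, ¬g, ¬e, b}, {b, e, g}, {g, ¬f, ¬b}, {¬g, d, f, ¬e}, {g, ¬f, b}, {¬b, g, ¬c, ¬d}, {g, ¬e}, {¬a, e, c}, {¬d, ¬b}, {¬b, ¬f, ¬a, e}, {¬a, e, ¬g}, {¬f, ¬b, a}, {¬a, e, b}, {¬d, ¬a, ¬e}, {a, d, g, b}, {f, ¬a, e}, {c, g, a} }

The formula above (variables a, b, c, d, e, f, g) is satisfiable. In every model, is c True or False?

Suppose c = False.
Suppose b = True.
From the singleton clause (¬d), d = False.
From the singleton clause (f), f = True.
From the singleton clause (¬e), e = False.
From the singleton clause (g), g = True.
From the singleton clause (¬a), a = False.
But (a) is also a unit clause — contradiction.
So b must be the other value — set b = False.
From the singleton clause (¬f), f = False.
From the singleton clause (¬d), d = False.
But (d) is also a unit clause — contradiction.
Neither b = True nor b = False works.
So every satisfying assignment has c = True.

True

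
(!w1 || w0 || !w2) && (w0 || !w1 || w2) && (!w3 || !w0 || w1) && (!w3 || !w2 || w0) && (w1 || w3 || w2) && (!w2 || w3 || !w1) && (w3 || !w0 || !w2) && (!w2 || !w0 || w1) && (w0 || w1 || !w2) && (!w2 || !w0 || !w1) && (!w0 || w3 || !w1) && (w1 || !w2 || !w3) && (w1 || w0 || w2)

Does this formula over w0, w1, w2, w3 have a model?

Satisfiable

Branch on w1: set w1 = true.
Branch on w0: set w0 = true.
Unit clause (!w2) forces w2 = false.
Unit clause (w3) forces w3 = true.
Every clause now holds.
A satisfying assignment: w0 ↦ true; w1 ↦ true; w2 ↦ false; w3 ↦ true.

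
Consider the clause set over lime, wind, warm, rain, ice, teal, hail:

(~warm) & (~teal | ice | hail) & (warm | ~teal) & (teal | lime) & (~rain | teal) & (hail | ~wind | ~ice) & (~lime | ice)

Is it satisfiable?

(~warm) alone gives warm = 0.
(~teal) alone gives teal = 0.
(lime) alone gives lime = 1.
(~rain) alone gives rain = 0.
(ice) alone gives ice = 1.
Try hail = 1.
No clause remains; wind is free.
A satisfying assignment: lime=1,  wind=0,  warm=0,  rain=0,  ice=1,  teal=0,  hail=1.

Yes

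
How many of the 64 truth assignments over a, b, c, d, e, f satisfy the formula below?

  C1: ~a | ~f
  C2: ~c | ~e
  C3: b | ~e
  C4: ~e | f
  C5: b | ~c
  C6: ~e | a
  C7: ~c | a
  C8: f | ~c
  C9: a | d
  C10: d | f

There are 2^6 = 64 truth assignments over (a, b, c, d, e, f).
Split on f. With f = 1, the clauses containing f are satisfied and ~f drops from the rest; 2 of the 2^5 = 32 assignments to the other variables satisfy what remains.
With f = 0, by the same count on the reduced clause set, 4 assignments work.
(One model: a=F, b=F, c=F, d=T, e=F, f=F.)
Total: 2 + 4 = 6.

6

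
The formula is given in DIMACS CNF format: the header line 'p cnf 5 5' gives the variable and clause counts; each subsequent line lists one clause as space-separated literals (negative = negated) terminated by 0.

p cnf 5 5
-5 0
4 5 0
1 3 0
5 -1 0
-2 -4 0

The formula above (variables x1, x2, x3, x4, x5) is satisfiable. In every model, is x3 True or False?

Suppose x3 = False.
(¬x5) alone gives x5 = False.
(x4) alone gives x4 = True.
(x1) alone gives x1 = True.
That conflicts with the unit clause (¬x1).
So every satisfying assignment has x3 = True.

True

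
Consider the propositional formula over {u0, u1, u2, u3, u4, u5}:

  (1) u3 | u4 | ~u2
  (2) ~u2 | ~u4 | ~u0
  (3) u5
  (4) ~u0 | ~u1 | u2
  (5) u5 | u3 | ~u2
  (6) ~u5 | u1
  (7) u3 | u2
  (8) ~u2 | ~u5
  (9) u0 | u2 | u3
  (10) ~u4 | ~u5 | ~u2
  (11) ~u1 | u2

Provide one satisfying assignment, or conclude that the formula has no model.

From the singleton clause (u5), u5 = 1.
From the singleton clause (u1), u1 = 1.
From the singleton clause (~u2), u2 = 0.
Now (u2) is unsatisfied and unit — conflict.

UNSATISFIABLE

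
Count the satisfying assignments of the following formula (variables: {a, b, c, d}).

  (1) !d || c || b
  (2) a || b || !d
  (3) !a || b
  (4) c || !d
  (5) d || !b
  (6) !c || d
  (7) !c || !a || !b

There are 2^4 = 16 truth assignments over (a, b, c, d).
Check each against the 7 clauses (columns in the order a, b, c, d):
  F F F F  ✓ satisfies all
  F F F T  ✗ fails (!d || c || b)
  F F T F  ✗ fails (!c || d)
  F F T T  ✗ fails (a || b || !d)
  F T F F  ✗ fails (d || !b)
  F T F T  ✗ fails (c || !d)
  F T T F  ✗ fails (d || !b)
  F T T T  ✓ satisfies all
  T F F F  ✗ fails (!a || b)
  T F F T  ✗ fails (!d || c || b)
  T F T F  ✗ fails (!a || b)
  T F T T  ✗ fails (!a || b)
  T T F F  ✗ fails (d || !b)
  T T F T  ✗ fails (c || !d)
  T T T F  ✗ fails (d || !b)
  T T T T  ✗ fails (!c || !a || !b)
2 of the 16 rows are models.

2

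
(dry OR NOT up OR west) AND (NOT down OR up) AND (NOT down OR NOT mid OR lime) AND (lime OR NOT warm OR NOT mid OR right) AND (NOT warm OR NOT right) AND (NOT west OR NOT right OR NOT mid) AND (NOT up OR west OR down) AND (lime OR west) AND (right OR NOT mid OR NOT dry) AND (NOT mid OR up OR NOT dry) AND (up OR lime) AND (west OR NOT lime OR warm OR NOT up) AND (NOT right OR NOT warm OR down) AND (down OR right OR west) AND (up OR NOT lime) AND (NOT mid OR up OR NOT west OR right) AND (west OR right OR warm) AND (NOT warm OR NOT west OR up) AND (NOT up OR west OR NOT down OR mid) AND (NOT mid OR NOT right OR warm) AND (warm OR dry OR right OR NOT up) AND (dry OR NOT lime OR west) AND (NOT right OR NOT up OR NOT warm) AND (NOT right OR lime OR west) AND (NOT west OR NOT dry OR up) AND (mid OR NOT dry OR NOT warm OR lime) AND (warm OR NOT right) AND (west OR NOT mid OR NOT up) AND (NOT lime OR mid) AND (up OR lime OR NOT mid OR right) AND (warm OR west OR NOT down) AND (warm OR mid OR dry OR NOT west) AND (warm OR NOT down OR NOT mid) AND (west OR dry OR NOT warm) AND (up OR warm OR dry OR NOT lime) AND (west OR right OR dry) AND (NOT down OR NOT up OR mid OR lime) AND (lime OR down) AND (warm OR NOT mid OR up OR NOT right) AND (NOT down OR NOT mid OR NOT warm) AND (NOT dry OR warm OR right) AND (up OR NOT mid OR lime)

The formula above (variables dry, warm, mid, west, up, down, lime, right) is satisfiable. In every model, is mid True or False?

True

Suppose mid = false.
The clause (NOT lime) is unit, so lime = false.
The clause (west) is unit, so west = true.
The clause (up) is unit, so up = true.
The clause (NOT down) is unit, so down = false.
Now (down) is unsatisfied and unit — conflict.
So every satisfying assignment has mid = True.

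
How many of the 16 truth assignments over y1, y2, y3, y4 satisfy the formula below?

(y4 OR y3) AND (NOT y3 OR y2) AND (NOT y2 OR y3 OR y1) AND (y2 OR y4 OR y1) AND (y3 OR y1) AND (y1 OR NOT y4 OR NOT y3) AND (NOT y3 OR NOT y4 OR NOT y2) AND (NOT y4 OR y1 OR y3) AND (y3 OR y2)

3

There are 2^4 = 16 truth assignments over (y1, y2, y3, y4).
Split on y2. With y2 = true, the clauses containing y2 are satisfied and NOT y2 drops from the rest; 3 of the 2^3 = 8 assignments to the other variables satisfy what remains.
With y2 = false, by the same count on the reduced clause set, 0 assignments work.
(One model: y1=F, y2=T, y3=T, y4=F.)
Total: 3 + 0 = 3.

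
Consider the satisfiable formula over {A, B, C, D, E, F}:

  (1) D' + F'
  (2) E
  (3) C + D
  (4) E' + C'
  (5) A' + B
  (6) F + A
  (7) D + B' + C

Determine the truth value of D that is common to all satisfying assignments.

Suppose D = 0.
The clause (E) is unit, so E = 1.
The clause (C) is unit, so C = 1.
But (C') is also a unit clause — contradiction.
So every satisfying assignment has D = True.

True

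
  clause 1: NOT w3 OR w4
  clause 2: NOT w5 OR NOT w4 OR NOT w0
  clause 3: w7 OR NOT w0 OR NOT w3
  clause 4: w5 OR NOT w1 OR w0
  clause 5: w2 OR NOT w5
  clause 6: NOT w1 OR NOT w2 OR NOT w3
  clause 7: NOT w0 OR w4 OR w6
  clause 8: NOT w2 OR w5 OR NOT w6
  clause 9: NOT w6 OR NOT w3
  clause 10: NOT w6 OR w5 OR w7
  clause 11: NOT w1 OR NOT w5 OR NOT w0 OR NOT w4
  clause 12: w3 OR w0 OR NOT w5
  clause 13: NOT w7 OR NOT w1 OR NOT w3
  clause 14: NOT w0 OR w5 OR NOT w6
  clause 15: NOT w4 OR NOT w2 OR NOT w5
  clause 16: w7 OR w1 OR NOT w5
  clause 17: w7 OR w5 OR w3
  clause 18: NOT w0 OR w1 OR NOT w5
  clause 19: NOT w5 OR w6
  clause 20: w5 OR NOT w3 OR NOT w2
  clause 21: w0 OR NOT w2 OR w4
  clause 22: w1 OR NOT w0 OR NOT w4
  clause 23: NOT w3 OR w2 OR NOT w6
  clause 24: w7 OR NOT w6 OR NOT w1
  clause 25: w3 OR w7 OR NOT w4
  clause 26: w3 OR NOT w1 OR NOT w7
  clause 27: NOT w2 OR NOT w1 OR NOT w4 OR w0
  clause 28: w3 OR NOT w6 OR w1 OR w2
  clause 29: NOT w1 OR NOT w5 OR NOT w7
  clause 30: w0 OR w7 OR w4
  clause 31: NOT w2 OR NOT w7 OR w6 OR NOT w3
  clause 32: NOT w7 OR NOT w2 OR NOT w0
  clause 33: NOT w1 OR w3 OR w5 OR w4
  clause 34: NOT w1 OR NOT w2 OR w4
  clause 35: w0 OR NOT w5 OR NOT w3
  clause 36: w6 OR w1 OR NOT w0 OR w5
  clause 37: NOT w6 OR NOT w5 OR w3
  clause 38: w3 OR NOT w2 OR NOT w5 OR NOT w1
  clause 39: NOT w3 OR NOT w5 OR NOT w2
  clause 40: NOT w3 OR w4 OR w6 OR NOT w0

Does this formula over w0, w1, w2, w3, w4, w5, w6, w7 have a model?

Yes, satisfiable

Try w3 = false.
Try w2 = false.
(NOT w5) alone gives w5 = false.
(w7) alone gives w7 = true.
(NOT w1) alone gives w1 = false.
(NOT w6) alone gives w6 = false.
(NOT w0) alone gives w0 = false.
All clauses hold; w4 can take either value.
A satisfying assignment: w0 ↦ false, w1 ↦ false, w2 ↦ false, w3 ↦ false, w4 ↦ false, w5 ↦ false, w6 ↦ false, w7 ↦ true.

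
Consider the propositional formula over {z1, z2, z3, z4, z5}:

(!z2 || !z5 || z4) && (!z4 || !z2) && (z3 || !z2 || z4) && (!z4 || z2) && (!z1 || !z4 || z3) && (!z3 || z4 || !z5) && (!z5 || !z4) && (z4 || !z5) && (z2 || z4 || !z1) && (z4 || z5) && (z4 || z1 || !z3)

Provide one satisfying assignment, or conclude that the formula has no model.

UNSATISFIABLE

Branch on z4: set z4 = false.
From the singleton clause (!z5), z5 = false.
That conflicts with the unit clause (z5).
So z4 must be the other value — set z4 = true.
From the singleton clause (!z2), z2 = false.
That conflicts with the unit clause (z2).
Both values of z4 lead to a conflict.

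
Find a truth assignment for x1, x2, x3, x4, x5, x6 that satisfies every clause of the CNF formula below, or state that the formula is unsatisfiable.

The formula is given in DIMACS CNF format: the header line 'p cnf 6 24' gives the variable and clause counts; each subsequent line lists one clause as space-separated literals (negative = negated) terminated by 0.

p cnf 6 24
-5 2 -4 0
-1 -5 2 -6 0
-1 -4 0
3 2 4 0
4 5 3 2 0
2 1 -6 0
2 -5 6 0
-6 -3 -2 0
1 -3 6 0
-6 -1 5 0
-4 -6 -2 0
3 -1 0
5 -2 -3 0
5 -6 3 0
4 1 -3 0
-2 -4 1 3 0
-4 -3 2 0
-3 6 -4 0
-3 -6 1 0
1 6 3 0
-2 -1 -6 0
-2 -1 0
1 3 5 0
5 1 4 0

x1: False, x2: True, x3: False, x4: False, x5: True, x6: True

Suppose x1 = False.
Suppose x2 = True.
Suppose x6 = True.
The clause (¬x3) is unit, so x3 = False.
The clause (¬x4) is unit, so x4 = False.
The clause (x5) is unit, so x5 = True.
Every clause now holds.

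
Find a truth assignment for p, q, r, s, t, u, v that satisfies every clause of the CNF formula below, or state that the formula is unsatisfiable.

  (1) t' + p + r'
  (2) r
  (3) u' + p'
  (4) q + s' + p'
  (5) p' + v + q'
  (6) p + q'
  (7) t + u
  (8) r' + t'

p ↦ 0,  q ↦ 0,  r ↦ 1,  s ↦ 1,  t ↦ 0,  u ↦ 1,  v ↦ 0

The clause (r) is unit, so r = 1.
The clause (t') is unit, so t = 0.
The clause (u) is unit, so u = 1.
The clause (p') is unit, so p = 0.
The clause (q') is unit, so q = 0.
Every clause is now satisfied; s, v are unconstrained.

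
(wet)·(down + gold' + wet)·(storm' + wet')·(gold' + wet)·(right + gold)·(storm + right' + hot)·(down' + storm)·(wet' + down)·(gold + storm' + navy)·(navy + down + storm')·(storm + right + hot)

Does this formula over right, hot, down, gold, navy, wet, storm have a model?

From the singleton clause (wet), wet = 1.
From the singleton clause (storm'), storm = 0.
From the singleton clause (down'), down = 0.
That conflicts with the unit clause (down).
No assignment satisfies every clause.

Unsatisfiable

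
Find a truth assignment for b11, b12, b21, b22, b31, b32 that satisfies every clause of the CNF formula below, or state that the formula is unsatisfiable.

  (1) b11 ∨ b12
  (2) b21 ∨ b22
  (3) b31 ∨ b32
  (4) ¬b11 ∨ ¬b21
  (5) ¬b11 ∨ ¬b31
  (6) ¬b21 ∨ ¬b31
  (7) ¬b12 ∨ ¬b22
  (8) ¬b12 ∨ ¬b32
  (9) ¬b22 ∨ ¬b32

Branch on b11: set b11 = True.
From the singleton clause (¬b21), b21 = False.
From the singleton clause (b22), b22 = True.
From the singleton clause (¬b31), b31 = False.
From the singleton clause (b32), b32 = True.
That conflicts with the unit clause (¬b32).
Backtrack on b11: now try b11 = False.
From the singleton clause (b12), b12 = True.
From the singleton clause (¬b22), b22 = False.
From the singleton clause (b21), b21 = True.
From the singleton clause (¬b31), b31 = False.
From the singleton clause (b32), b32 = True.
That conflicts with the unit clause (¬b32).
Either choice for b11 ends in contradiction.

UNSATISFIABLE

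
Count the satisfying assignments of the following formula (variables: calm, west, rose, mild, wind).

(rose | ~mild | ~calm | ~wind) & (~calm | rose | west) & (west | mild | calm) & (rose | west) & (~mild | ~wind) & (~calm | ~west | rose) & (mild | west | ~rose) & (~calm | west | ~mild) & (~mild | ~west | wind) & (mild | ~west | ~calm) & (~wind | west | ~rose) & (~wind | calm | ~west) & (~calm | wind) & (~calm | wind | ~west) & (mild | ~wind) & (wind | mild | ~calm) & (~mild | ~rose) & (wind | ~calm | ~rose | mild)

There are 2^5 = 32 truth assignments over (calm, west, rose, mild, wind).
Split on rose. With rose = 1, the clauses containing rose are satisfied and ~rose drops from the rest; 1 of the 2^4 = 16 assignments to the other variables satisfy what remains.
With rose = 0, by the same count on the reduced clause set, 1 assignment works.
(One model: calm=F, west=T, rose=F, mild=F, wind=F.)
Total: 1 + 1 = 2.

2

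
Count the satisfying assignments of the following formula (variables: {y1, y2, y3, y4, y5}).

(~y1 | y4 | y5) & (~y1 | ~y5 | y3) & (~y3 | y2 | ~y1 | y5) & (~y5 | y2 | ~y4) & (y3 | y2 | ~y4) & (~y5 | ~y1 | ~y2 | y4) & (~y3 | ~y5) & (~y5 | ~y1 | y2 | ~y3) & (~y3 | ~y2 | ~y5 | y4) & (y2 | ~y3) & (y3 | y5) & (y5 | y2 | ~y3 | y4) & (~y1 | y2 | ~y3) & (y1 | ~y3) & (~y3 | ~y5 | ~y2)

4

There are 2^5 = 32 truth assignments over (y1, y2, y3, y4, y5).
Split on y2. With y2 = 1, the clauses containing y2 are satisfied and ~y2 drops from the rest; 3 of the 2^4 = 16 assignments to the other variables satisfy what remains.
With y2 = 0, by the same count on the reduced clause set, 1 assignment works.
(One model: y1=F, y2=F, y3=F, y4=F, y5=T.)
Total: 3 + 1 = 4.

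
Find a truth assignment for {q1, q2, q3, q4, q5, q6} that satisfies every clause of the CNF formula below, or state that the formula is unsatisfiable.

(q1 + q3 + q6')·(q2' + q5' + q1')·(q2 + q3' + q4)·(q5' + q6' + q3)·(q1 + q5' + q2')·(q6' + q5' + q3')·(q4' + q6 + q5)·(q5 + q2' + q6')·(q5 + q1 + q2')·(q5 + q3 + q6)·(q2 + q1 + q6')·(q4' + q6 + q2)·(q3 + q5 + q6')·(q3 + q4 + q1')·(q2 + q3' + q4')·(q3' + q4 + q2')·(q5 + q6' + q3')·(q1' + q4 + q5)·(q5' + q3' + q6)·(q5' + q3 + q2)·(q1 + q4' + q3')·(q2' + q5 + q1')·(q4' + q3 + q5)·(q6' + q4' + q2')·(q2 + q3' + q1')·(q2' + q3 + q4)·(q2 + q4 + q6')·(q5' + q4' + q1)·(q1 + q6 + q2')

Try q1 = 1.
Try q2 = 0.
(q3') alone gives q3 = 0.
(q4) alone gives q4 = 1.
(q6) alone gives q6 = 1.
(q5') alone gives q5 = 0.
But (q5) is also a unit clause — contradiction.
Backtrack on q2: now try q2 = 1.
(q5') alone gives q5 = 0.
But (q5) is also a unit clause — contradiction.
Either choice for q2 ends in contradiction.
Backtrack on q1: now try q1 = 0.
Try q3 = 1.
(q4') alone gives q4 = 0.
(q2) alone gives q2 = 1.
But (q2') is also a unit clause — contradiction.
Backtrack on q3: now try q3 = 0.
(q6') alone gives q6 = 0.
(q5) alone gives q5 = 1.
(q2') alone gives q2 = 0.
But (q2) is also a unit clause — contradiction.
Either choice for q3 ends in contradiction.
Either choice for q1 ends in contradiction.

UNSATISFIABLE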